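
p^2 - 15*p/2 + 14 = (p - 4)*(p - 7/2)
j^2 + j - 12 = (j - 3)*(j + 4)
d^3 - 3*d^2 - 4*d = d*(d - 4)*(d + 1)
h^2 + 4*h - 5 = (h - 1)*(h + 5)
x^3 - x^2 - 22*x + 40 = (x - 4)*(x - 2)*(x + 5)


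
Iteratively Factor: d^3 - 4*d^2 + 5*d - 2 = (d - 1)*(d^2 - 3*d + 2) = (d - 2)*(d - 1)*(d - 1)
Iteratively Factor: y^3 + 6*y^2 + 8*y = (y)*(y^2 + 6*y + 8) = y*(y + 4)*(y + 2)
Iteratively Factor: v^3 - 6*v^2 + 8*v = (v)*(v^2 - 6*v + 8) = v*(v - 2)*(v - 4)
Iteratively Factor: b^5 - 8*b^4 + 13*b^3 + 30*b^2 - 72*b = (b - 3)*(b^4 - 5*b^3 - 2*b^2 + 24*b) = (b - 3)^2*(b^3 - 2*b^2 - 8*b) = b*(b - 3)^2*(b^2 - 2*b - 8) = b*(b - 3)^2*(b + 2)*(b - 4)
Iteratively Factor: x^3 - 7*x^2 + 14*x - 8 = (x - 4)*(x^2 - 3*x + 2) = (x - 4)*(x - 2)*(x - 1)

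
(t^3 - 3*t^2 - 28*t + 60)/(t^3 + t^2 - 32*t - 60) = (t - 2)/(t + 2)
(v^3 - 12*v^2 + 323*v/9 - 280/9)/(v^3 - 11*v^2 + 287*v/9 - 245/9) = (v - 8)/(v - 7)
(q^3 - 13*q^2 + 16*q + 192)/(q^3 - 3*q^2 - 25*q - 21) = (q^2 - 16*q + 64)/(q^2 - 6*q - 7)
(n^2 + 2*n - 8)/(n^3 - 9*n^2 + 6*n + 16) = (n + 4)/(n^2 - 7*n - 8)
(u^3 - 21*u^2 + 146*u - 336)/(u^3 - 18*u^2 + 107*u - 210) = (u - 8)/(u - 5)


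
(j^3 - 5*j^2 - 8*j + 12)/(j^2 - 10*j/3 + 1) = 3*(j^3 - 5*j^2 - 8*j + 12)/(3*j^2 - 10*j + 3)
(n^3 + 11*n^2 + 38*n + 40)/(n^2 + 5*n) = n + 6 + 8/n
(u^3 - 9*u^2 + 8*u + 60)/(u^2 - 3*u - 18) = (u^2 - 3*u - 10)/(u + 3)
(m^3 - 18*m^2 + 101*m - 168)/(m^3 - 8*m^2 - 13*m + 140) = (m^2 - 11*m + 24)/(m^2 - m - 20)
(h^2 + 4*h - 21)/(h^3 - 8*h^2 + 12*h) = (h^2 + 4*h - 21)/(h*(h^2 - 8*h + 12))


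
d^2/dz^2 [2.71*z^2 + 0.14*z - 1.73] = 5.42000000000000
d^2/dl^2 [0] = 0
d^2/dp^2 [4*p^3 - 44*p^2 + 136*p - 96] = 24*p - 88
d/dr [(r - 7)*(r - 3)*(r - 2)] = 3*r^2 - 24*r + 41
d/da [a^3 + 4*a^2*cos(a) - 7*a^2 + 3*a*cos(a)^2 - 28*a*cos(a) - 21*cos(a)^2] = -4*a^2*sin(a) + 3*a^2 + 28*a*sin(a) - 3*a*sin(2*a) + 8*a*cos(a) - 14*a + 21*sin(2*a) + 3*cos(a)^2 - 28*cos(a)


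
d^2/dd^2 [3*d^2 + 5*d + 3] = 6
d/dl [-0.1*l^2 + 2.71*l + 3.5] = 2.71 - 0.2*l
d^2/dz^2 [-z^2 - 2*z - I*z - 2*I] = -2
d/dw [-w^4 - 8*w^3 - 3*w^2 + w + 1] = -4*w^3 - 24*w^2 - 6*w + 1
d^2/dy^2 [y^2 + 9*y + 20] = 2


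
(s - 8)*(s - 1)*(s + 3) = s^3 - 6*s^2 - 19*s + 24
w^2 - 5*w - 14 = (w - 7)*(w + 2)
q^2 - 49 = (q - 7)*(q + 7)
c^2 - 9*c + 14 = (c - 7)*(c - 2)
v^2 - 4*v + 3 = (v - 3)*(v - 1)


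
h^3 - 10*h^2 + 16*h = h*(h - 8)*(h - 2)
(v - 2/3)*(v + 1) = v^2 + v/3 - 2/3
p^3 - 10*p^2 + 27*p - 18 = (p - 6)*(p - 3)*(p - 1)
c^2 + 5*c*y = c*(c + 5*y)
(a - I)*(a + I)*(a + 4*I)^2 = a^4 + 8*I*a^3 - 15*a^2 + 8*I*a - 16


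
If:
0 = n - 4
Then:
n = 4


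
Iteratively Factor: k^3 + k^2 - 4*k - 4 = (k - 2)*(k^2 + 3*k + 2) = (k - 2)*(k + 2)*(k + 1)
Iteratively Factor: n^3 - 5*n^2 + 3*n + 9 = (n - 3)*(n^2 - 2*n - 3) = (n - 3)*(n + 1)*(n - 3)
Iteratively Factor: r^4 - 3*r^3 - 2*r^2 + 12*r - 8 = (r - 1)*(r^3 - 2*r^2 - 4*r + 8) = (r - 2)*(r - 1)*(r^2 - 4) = (r - 2)*(r - 1)*(r + 2)*(r - 2)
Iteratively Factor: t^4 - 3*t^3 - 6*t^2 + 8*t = (t + 2)*(t^3 - 5*t^2 + 4*t) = t*(t + 2)*(t^2 - 5*t + 4) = t*(t - 4)*(t + 2)*(t - 1)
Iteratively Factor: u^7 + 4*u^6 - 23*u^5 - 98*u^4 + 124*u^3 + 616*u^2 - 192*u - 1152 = (u + 2)*(u^6 + 2*u^5 - 27*u^4 - 44*u^3 + 212*u^2 + 192*u - 576) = (u + 2)*(u + 3)*(u^5 - u^4 - 24*u^3 + 28*u^2 + 128*u - 192) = (u - 2)*(u + 2)*(u + 3)*(u^4 + u^3 - 22*u^2 - 16*u + 96) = (u - 2)*(u + 2)*(u + 3)^2*(u^3 - 2*u^2 - 16*u + 32) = (u - 2)^2*(u + 2)*(u + 3)^2*(u^2 - 16) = (u - 2)^2*(u + 2)*(u + 3)^2*(u + 4)*(u - 4)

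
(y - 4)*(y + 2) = y^2 - 2*y - 8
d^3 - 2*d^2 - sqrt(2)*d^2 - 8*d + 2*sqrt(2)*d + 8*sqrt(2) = (d - 4)*(d + 2)*(d - sqrt(2))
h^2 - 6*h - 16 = (h - 8)*(h + 2)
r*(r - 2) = r^2 - 2*r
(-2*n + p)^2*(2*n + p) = 8*n^3 - 4*n^2*p - 2*n*p^2 + p^3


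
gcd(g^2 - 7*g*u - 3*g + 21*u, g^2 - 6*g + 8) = 1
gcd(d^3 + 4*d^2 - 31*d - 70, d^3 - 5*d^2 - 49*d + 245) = d^2 + 2*d - 35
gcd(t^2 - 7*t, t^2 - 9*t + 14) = t - 7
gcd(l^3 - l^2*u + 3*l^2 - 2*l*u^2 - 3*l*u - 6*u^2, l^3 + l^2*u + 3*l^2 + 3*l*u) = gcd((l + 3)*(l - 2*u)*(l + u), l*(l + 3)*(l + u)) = l^2 + l*u + 3*l + 3*u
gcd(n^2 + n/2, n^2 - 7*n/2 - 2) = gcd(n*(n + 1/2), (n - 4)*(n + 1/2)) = n + 1/2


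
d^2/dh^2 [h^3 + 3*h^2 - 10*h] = 6*h + 6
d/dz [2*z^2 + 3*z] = 4*z + 3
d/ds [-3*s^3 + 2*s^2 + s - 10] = -9*s^2 + 4*s + 1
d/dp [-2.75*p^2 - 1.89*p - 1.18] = -5.5*p - 1.89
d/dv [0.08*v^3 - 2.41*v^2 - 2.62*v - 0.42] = 0.24*v^2 - 4.82*v - 2.62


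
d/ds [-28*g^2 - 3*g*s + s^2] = -3*g + 2*s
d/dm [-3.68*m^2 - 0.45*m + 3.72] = -7.36*m - 0.45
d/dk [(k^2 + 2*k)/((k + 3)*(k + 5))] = 6*(k^2 + 5*k + 5)/(k^4 + 16*k^3 + 94*k^2 + 240*k + 225)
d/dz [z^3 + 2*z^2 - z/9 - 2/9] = 3*z^2 + 4*z - 1/9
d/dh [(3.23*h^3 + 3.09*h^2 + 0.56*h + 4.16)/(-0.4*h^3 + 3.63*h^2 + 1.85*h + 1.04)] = (4.44089209850063e-16*h^5 + 12.9609*h^4 + 12.399*h^3 + 18.7533*h^2 - 23.7744*h - 7.1136)/(0.16*h^6 - 2.904*h^5 + 11.6969*h^4 + 12.599*h^3 + 10.9729*h^2 + 3.848*h + 1.0816)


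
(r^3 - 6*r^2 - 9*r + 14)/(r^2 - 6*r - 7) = (r^2 + r - 2)/(r + 1)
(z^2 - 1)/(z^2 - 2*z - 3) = (z - 1)/(z - 3)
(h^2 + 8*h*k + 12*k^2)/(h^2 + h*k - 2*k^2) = (h + 6*k)/(h - k)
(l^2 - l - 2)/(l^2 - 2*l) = (l + 1)/l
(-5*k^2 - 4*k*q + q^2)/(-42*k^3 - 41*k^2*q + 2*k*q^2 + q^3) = (-5*k + q)/(-42*k^2 + k*q + q^2)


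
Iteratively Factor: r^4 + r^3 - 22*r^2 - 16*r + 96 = (r + 3)*(r^3 - 2*r^2 - 16*r + 32) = (r + 3)*(r + 4)*(r^2 - 6*r + 8) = (r - 4)*(r + 3)*(r + 4)*(r - 2)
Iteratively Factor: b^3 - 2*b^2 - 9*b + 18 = (b - 3)*(b^2 + b - 6) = (b - 3)*(b - 2)*(b + 3)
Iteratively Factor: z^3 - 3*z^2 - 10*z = (z)*(z^2 - 3*z - 10) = z*(z - 5)*(z + 2)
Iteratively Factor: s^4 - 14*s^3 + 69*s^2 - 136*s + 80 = (s - 4)*(s^3 - 10*s^2 + 29*s - 20) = (s - 4)^2*(s^2 - 6*s + 5) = (s - 4)^2*(s - 1)*(s - 5)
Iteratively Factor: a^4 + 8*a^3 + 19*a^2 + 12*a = (a + 3)*(a^3 + 5*a^2 + 4*a) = a*(a + 3)*(a^2 + 5*a + 4) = a*(a + 1)*(a + 3)*(a + 4)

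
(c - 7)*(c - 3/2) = c^2 - 17*c/2 + 21/2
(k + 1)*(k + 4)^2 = k^3 + 9*k^2 + 24*k + 16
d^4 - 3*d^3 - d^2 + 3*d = d*(d - 3)*(d - 1)*(d + 1)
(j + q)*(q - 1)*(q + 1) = j*q^2 - j + q^3 - q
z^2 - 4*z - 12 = (z - 6)*(z + 2)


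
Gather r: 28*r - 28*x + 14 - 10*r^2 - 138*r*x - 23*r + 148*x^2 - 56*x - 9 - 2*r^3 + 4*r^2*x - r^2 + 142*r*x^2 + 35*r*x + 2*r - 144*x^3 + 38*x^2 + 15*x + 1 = -2*r^3 + r^2*(4*x - 11) + r*(142*x^2 - 103*x + 7) - 144*x^3 + 186*x^2 - 69*x + 6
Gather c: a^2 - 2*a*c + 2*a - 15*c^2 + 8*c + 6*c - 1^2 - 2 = a^2 + 2*a - 15*c^2 + c*(14 - 2*a) - 3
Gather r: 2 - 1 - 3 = -2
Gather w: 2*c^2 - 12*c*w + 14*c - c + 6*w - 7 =2*c^2 + 13*c + w*(6 - 12*c) - 7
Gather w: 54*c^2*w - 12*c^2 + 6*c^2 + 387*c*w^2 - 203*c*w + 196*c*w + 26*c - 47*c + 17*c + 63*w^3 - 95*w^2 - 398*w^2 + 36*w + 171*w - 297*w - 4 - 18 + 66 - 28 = -6*c^2 - 4*c + 63*w^3 + w^2*(387*c - 493) + w*(54*c^2 - 7*c - 90) + 16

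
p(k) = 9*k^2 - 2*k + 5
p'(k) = 18*k - 2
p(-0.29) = 6.34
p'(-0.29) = -7.22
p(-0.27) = 6.20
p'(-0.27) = -6.86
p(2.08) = 39.78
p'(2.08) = 35.44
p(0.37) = 5.49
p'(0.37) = 4.66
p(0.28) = 5.15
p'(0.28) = 3.04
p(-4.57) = 202.10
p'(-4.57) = -84.26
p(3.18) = 89.65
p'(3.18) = 55.24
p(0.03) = 4.95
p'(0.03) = -1.46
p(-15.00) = 2060.00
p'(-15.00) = -272.00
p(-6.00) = 341.00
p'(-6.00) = -110.00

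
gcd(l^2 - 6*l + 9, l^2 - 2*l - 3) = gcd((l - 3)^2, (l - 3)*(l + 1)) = l - 3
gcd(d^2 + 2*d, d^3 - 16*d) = d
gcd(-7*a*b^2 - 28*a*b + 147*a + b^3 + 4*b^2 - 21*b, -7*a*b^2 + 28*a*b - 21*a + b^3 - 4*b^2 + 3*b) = 7*a*b - 21*a - b^2 + 3*b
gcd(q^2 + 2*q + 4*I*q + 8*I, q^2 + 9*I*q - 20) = q + 4*I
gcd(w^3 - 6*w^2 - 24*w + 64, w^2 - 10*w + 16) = w^2 - 10*w + 16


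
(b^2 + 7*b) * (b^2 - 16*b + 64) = b^4 - 9*b^3 - 48*b^2 + 448*b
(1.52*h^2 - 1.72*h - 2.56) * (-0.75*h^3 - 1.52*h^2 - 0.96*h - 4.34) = -1.14*h^5 - 1.0204*h^4 + 3.0752*h^3 - 1.0544*h^2 + 9.9224*h + 11.1104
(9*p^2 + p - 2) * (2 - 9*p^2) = -81*p^4 - 9*p^3 + 36*p^2 + 2*p - 4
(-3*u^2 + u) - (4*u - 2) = -3*u^2 - 3*u + 2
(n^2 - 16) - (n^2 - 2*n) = 2*n - 16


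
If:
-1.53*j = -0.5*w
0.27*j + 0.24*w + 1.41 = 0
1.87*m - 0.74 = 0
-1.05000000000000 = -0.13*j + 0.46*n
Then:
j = -1.40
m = 0.40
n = -2.68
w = -4.30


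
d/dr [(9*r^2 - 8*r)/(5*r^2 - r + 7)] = (31*r^2 + 126*r - 56)/(25*r^4 - 10*r^3 + 71*r^2 - 14*r + 49)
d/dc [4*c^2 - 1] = 8*c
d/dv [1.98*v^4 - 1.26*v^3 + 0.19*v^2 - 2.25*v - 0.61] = 7.92*v^3 - 3.78*v^2 + 0.38*v - 2.25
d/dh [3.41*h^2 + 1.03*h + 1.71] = 6.82*h + 1.03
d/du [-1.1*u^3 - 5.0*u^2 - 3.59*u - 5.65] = -3.3*u^2 - 10.0*u - 3.59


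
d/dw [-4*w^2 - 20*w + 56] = -8*w - 20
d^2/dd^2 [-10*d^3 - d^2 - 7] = -60*d - 2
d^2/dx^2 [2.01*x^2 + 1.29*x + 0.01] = 4.02000000000000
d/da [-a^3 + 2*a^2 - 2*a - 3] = -3*a^2 + 4*a - 2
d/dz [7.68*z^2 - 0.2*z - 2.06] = 15.36*z - 0.2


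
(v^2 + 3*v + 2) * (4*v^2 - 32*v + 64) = 4*v^4 - 20*v^3 - 24*v^2 + 128*v + 128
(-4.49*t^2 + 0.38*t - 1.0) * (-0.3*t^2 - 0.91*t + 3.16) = 1.347*t^4 + 3.9719*t^3 - 14.2342*t^2 + 2.1108*t - 3.16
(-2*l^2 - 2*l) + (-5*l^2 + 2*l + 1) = 1 - 7*l^2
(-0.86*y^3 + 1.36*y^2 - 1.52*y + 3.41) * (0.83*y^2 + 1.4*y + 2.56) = -0.7138*y^5 - 0.0751999999999999*y^4 - 1.5592*y^3 + 4.1839*y^2 + 0.8828*y + 8.7296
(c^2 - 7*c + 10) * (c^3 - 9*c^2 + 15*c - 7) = c^5 - 16*c^4 + 88*c^3 - 202*c^2 + 199*c - 70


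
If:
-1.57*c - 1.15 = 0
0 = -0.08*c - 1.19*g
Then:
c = -0.73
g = 0.05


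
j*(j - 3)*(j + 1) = j^3 - 2*j^2 - 3*j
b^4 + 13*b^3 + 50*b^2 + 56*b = b*(b + 2)*(b + 4)*(b + 7)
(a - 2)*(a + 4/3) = a^2 - 2*a/3 - 8/3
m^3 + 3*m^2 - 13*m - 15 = (m - 3)*(m + 1)*(m + 5)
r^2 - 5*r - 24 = (r - 8)*(r + 3)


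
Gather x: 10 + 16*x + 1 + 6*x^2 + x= 6*x^2 + 17*x + 11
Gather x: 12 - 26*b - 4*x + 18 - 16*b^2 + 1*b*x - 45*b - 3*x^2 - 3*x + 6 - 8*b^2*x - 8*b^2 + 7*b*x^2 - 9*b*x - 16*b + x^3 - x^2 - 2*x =-24*b^2 - 87*b + x^3 + x^2*(7*b - 4) + x*(-8*b^2 - 8*b - 9) + 36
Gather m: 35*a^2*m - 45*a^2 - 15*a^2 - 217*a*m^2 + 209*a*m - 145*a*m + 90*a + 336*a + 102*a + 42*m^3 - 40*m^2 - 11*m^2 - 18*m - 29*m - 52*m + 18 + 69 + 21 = -60*a^2 + 528*a + 42*m^3 + m^2*(-217*a - 51) + m*(35*a^2 + 64*a - 99) + 108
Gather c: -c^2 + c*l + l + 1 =-c^2 + c*l + l + 1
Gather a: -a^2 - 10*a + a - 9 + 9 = -a^2 - 9*a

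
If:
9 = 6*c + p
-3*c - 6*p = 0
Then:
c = 18/11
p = -9/11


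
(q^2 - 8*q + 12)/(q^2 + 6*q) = (q^2 - 8*q + 12)/(q*(q + 6))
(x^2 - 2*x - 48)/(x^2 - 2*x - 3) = (-x^2 + 2*x + 48)/(-x^2 + 2*x + 3)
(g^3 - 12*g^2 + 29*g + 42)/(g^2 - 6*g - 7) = g - 6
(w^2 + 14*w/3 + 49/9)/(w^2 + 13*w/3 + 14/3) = (w + 7/3)/(w + 2)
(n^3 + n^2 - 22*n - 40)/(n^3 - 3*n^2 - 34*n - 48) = (n^2 - n - 20)/(n^2 - 5*n - 24)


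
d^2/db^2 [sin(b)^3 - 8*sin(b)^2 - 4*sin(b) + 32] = -9*sin(b)^3 + 32*sin(b)^2 + 10*sin(b) - 16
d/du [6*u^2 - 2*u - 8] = 12*u - 2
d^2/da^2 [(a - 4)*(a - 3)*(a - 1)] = 6*a - 16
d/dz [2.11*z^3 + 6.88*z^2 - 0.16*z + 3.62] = 6.33*z^2 + 13.76*z - 0.16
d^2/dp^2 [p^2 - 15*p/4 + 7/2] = 2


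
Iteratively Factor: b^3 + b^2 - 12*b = (b + 4)*(b^2 - 3*b) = b*(b + 4)*(b - 3)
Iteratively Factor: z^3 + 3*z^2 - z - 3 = (z + 1)*(z^2 + 2*z - 3) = (z + 1)*(z + 3)*(z - 1)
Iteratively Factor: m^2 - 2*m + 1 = (m - 1)*(m - 1)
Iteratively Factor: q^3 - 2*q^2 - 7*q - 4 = (q - 4)*(q^2 + 2*q + 1) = (q - 4)*(q + 1)*(q + 1)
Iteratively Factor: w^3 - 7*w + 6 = (w - 2)*(w^2 + 2*w - 3) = (w - 2)*(w - 1)*(w + 3)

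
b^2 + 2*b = b*(b + 2)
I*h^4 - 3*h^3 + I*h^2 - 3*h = h*(h + I)*(h + 3*I)*(I*h + 1)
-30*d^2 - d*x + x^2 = (-6*d + x)*(5*d + x)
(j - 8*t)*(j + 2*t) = j^2 - 6*j*t - 16*t^2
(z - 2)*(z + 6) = z^2 + 4*z - 12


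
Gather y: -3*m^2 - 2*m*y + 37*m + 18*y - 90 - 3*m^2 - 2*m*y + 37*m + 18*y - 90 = -6*m^2 + 74*m + y*(36 - 4*m) - 180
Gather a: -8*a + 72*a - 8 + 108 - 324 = 64*a - 224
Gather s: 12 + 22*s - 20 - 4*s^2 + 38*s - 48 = -4*s^2 + 60*s - 56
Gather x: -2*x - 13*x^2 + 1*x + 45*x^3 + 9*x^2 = 45*x^3 - 4*x^2 - x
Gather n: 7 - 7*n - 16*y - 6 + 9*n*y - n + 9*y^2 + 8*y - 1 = n*(9*y - 8) + 9*y^2 - 8*y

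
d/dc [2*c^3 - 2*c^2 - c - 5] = 6*c^2 - 4*c - 1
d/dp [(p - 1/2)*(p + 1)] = 2*p + 1/2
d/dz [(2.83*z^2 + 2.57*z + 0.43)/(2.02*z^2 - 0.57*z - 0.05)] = (-6.8045*z^2 - 2.0202*z + 0.1166)/(4.0804*z^4 - 2.3028*z^3 + 0.1229*z^2 + 0.057*z + 0.0025)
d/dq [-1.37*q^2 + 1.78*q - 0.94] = 1.78 - 2.74*q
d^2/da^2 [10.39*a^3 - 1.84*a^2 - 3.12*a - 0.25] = 62.34*a - 3.68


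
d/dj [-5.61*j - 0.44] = -5.61000000000000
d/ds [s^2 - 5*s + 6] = 2*s - 5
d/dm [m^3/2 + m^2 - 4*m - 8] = 3*m^2/2 + 2*m - 4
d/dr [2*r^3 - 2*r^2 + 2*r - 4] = 6*r^2 - 4*r + 2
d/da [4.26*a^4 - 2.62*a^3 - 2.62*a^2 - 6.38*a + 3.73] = 17.04*a^3 - 7.86*a^2 - 5.24*a - 6.38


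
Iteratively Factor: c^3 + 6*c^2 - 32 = (c - 2)*(c^2 + 8*c + 16) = (c - 2)*(c + 4)*(c + 4)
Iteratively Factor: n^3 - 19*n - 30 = (n - 5)*(n^2 + 5*n + 6) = (n - 5)*(n + 3)*(n + 2)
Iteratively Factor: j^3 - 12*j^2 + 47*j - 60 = (j - 3)*(j^2 - 9*j + 20) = (j - 5)*(j - 3)*(j - 4)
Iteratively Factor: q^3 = (q)*(q^2) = q^2*(q)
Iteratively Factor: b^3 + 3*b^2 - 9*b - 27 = (b + 3)*(b^2 - 9) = (b + 3)^2*(b - 3)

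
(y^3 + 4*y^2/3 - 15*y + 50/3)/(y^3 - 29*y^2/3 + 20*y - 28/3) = (3*y^2 + 10*y - 25)/(3*y^2 - 23*y + 14)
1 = 1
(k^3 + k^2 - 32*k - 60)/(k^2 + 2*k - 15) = (k^2 - 4*k - 12)/(k - 3)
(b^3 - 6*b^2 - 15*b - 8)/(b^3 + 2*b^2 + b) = (b - 8)/b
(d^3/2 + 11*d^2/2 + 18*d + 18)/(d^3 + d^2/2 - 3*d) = (d^2 + 9*d + 18)/(d*(2*d - 3))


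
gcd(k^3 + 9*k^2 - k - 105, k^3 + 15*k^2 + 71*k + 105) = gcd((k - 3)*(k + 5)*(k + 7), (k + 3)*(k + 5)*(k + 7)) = k^2 + 12*k + 35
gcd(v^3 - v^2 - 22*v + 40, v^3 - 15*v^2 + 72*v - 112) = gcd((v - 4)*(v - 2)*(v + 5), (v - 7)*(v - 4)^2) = v - 4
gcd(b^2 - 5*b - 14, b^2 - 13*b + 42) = b - 7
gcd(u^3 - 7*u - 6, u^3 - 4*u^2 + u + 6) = u^2 - 2*u - 3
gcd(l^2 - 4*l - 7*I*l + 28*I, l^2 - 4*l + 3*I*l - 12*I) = l - 4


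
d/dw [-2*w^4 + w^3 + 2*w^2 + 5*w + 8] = -8*w^3 + 3*w^2 + 4*w + 5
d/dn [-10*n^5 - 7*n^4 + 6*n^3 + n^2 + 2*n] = -50*n^4 - 28*n^3 + 18*n^2 + 2*n + 2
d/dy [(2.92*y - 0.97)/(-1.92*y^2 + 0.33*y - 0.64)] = (5.6064*y^2 - 3.7248*y - 1.5487)/(3.6864*y^4 - 1.2672*y^3 + 2.5665*y^2 - 0.4224*y + 0.4096)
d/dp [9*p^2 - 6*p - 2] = 18*p - 6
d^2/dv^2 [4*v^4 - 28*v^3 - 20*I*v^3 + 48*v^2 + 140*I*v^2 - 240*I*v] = 48*v^2 + v*(-168 - 120*I) + 96 + 280*I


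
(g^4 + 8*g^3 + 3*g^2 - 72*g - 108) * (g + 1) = g^5 + 9*g^4 + 11*g^3 - 69*g^2 - 180*g - 108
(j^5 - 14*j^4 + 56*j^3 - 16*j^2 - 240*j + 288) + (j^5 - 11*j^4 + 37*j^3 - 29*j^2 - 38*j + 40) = 2*j^5 - 25*j^4 + 93*j^3 - 45*j^2 - 278*j + 328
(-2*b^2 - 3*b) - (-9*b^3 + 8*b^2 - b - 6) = 9*b^3 - 10*b^2 - 2*b + 6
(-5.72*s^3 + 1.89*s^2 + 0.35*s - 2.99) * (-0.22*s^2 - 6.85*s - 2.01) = 1.2584*s^5 + 38.7662*s^4 - 1.5263*s^3 - 5.5386*s^2 + 19.778*s + 6.0099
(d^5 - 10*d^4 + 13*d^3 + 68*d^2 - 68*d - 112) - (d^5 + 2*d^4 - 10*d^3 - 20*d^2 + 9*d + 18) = -12*d^4 + 23*d^3 + 88*d^2 - 77*d - 130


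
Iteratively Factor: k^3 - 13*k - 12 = (k - 4)*(k^2 + 4*k + 3) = (k - 4)*(k + 3)*(k + 1)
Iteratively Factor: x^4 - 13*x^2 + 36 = (x - 2)*(x^3 + 2*x^2 - 9*x - 18) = (x - 2)*(x + 3)*(x^2 - x - 6) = (x - 3)*(x - 2)*(x + 3)*(x + 2)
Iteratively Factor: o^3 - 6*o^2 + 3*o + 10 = (o - 2)*(o^2 - 4*o - 5) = (o - 2)*(o + 1)*(o - 5)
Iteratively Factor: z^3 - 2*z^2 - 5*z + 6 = (z + 2)*(z^2 - 4*z + 3) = (z - 3)*(z + 2)*(z - 1)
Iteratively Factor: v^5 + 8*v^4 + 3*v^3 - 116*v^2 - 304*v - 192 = (v + 4)*(v^4 + 4*v^3 - 13*v^2 - 64*v - 48) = (v - 4)*(v + 4)*(v^3 + 8*v^2 + 19*v + 12) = (v - 4)*(v + 1)*(v + 4)*(v^2 + 7*v + 12) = (v - 4)*(v + 1)*(v + 3)*(v + 4)*(v + 4)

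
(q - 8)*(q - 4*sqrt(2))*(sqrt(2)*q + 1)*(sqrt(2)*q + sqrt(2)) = 2*q^4 - 14*q^3 - 7*sqrt(2)*q^3 - 24*q^2 + 49*sqrt(2)*q^2 + 56*q + 56*sqrt(2)*q + 64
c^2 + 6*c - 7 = (c - 1)*(c + 7)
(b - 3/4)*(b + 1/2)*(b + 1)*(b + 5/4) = b^4 + 2*b^3 + 5*b^2/16 - 37*b/32 - 15/32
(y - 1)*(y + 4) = y^2 + 3*y - 4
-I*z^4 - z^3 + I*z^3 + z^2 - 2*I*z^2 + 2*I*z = z*(z - 2*I)*(z + I)*(-I*z + I)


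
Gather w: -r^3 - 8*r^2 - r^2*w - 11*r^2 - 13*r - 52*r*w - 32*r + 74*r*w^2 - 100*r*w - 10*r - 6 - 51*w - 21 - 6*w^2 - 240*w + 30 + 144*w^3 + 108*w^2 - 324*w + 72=-r^3 - 19*r^2 - 55*r + 144*w^3 + w^2*(74*r + 102) + w*(-r^2 - 152*r - 615) + 75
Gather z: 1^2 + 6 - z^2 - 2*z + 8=-z^2 - 2*z + 15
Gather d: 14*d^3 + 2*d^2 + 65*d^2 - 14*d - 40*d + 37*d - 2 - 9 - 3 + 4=14*d^3 + 67*d^2 - 17*d - 10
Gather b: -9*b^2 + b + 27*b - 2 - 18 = -9*b^2 + 28*b - 20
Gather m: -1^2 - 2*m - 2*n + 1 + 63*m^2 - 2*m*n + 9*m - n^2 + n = 63*m^2 + m*(7 - 2*n) - n^2 - n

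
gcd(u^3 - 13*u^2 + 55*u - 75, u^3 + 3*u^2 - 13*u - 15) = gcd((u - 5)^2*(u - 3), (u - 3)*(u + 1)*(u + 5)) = u - 3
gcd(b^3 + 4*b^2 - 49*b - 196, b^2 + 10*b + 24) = b + 4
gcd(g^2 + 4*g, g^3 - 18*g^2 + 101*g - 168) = 1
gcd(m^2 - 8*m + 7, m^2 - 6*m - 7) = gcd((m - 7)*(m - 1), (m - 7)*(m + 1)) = m - 7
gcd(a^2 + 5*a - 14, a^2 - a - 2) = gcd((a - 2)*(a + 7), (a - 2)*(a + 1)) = a - 2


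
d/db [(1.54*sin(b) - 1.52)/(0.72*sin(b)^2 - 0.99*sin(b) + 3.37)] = (-1.1088*sin(b)^2 + 2.1888*sin(b) + 3.685)*cos(b)/(0.5184*sin(b)^4 - 1.4256*sin(b)^3 + 5.8329*sin(b)^2 - 6.6726*sin(b) + 11.3569)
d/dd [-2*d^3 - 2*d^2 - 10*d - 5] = -6*d^2 - 4*d - 10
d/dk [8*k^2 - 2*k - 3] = 16*k - 2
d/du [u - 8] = 1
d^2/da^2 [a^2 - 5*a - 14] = 2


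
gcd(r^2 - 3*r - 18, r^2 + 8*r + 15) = r + 3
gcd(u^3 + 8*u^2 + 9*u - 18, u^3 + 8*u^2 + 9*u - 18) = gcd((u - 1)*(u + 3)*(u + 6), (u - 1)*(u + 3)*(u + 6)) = u^3 + 8*u^2 + 9*u - 18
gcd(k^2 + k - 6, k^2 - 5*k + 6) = k - 2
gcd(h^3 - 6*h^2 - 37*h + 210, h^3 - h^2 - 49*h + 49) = h - 7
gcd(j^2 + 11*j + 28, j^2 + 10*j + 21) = j + 7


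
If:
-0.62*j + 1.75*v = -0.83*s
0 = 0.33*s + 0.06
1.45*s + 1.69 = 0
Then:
No Solution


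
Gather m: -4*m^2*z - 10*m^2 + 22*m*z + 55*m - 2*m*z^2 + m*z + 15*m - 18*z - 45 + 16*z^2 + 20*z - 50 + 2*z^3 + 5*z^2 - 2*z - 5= m^2*(-4*z - 10) + m*(-2*z^2 + 23*z + 70) + 2*z^3 + 21*z^2 - 100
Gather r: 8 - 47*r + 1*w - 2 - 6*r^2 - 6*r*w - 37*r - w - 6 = -6*r^2 + r*(-6*w - 84)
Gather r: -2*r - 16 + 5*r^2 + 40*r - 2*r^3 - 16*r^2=-2*r^3 - 11*r^2 + 38*r - 16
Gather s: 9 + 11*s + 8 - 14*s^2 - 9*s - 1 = -14*s^2 + 2*s + 16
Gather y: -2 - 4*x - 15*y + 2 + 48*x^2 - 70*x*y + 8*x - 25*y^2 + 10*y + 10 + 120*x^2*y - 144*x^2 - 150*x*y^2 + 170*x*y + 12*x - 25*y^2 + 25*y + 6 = -96*x^2 + 16*x + y^2*(-150*x - 50) + y*(120*x^2 + 100*x + 20) + 16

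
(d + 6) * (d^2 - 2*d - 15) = d^3 + 4*d^2 - 27*d - 90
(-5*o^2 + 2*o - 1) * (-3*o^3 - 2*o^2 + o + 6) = 15*o^5 + 4*o^4 - 6*o^3 - 26*o^2 + 11*o - 6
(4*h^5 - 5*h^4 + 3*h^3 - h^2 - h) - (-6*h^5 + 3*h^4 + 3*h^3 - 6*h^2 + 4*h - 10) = 10*h^5 - 8*h^4 + 5*h^2 - 5*h + 10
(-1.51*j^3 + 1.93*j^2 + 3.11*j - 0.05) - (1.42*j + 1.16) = -1.51*j^3 + 1.93*j^2 + 1.69*j - 1.21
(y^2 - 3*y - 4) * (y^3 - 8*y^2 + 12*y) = y^5 - 11*y^4 + 32*y^3 - 4*y^2 - 48*y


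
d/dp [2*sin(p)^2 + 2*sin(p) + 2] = 2*sin(2*p) + 2*cos(p)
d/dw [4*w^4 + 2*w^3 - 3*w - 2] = 16*w^3 + 6*w^2 - 3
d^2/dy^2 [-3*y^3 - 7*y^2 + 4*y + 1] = -18*y - 14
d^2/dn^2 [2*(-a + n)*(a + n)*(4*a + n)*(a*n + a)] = 4*a*(-a^2 + 12*a*n + 4*a + 6*n^2 + 3*n)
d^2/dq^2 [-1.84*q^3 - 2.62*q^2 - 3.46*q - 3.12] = -11.04*q - 5.24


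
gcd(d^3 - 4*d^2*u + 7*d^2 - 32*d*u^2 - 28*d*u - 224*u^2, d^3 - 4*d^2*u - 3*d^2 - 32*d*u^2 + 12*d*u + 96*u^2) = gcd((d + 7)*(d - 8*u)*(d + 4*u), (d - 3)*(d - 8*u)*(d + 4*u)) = -d^2 + 4*d*u + 32*u^2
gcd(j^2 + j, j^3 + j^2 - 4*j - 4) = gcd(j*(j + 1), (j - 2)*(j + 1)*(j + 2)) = j + 1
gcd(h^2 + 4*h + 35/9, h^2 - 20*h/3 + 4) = 1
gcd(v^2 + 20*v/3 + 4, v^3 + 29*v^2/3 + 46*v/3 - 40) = v + 6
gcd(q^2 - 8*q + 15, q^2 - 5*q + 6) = q - 3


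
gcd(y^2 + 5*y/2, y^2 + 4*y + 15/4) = y + 5/2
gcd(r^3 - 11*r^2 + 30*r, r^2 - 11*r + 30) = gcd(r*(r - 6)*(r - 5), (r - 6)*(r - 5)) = r^2 - 11*r + 30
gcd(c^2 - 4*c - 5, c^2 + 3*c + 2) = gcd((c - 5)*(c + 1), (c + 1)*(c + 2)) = c + 1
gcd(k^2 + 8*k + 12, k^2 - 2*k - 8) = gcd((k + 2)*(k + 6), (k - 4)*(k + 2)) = k + 2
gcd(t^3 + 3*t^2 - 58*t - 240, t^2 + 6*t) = t + 6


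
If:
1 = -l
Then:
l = -1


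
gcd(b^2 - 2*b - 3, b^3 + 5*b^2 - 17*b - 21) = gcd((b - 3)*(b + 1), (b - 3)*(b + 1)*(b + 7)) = b^2 - 2*b - 3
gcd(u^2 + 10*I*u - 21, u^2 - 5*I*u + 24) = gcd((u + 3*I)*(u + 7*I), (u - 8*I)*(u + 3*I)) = u + 3*I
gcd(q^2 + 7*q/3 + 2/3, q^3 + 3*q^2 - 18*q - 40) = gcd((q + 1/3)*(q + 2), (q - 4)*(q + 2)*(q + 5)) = q + 2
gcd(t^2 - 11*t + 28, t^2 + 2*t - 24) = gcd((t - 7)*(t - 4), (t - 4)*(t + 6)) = t - 4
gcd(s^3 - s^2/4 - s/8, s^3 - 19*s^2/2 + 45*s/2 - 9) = s - 1/2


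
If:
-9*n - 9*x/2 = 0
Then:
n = -x/2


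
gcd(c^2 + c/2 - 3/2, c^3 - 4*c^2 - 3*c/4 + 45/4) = c + 3/2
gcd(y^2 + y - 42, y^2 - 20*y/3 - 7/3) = 1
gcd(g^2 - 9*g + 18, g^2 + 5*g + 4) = 1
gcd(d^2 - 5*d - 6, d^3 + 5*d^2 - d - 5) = d + 1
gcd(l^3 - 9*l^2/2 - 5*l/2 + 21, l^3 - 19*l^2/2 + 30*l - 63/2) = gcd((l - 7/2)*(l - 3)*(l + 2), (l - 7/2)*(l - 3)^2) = l^2 - 13*l/2 + 21/2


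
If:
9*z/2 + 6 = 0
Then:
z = -4/3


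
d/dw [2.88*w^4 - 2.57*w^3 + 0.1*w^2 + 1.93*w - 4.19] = 11.52*w^3 - 7.71*w^2 + 0.2*w + 1.93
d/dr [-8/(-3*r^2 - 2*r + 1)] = 16*(-3*r - 1)/(3*r^2 + 2*r - 1)^2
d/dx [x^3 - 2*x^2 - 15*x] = 3*x^2 - 4*x - 15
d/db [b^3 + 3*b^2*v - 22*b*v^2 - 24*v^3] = 3*b^2 + 6*b*v - 22*v^2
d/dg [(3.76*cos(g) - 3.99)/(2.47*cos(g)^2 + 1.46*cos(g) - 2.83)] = (9.2872*cos(g)^2 - 19.7106*cos(g) + 4.8154)*sin(g)/(6.1009*cos(g)^4 + 7.2124*cos(g)^3 - 11.8486*cos(g)^2 - 8.2636*cos(g) + 8.0089)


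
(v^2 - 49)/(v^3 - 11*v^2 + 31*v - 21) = (v + 7)/(v^2 - 4*v + 3)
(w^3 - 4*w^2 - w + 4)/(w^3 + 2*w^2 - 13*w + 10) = (w^2 - 3*w - 4)/(w^2 + 3*w - 10)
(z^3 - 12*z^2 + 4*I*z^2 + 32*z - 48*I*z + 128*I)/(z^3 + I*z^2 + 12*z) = (z^2 - 12*z + 32)/(z*(z - 3*I))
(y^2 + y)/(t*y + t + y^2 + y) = y/(t + y)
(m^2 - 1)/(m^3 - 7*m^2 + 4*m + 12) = (m - 1)/(m^2 - 8*m + 12)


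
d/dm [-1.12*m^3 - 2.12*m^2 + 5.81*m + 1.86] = -3.36*m^2 - 4.24*m + 5.81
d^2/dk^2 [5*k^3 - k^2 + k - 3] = 30*k - 2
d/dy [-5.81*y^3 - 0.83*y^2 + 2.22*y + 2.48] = -17.43*y^2 - 1.66*y + 2.22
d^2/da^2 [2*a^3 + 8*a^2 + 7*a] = 12*a + 16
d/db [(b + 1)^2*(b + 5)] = (b + 1)*(3*b + 11)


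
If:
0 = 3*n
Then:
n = 0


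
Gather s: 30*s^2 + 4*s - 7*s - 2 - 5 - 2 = 30*s^2 - 3*s - 9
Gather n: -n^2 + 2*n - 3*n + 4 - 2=-n^2 - n + 2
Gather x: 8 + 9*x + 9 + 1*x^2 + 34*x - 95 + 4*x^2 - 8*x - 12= 5*x^2 + 35*x - 90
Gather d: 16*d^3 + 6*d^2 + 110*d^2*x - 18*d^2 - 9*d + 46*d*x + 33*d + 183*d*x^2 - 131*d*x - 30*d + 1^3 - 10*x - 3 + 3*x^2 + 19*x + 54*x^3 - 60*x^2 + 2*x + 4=16*d^3 + d^2*(110*x - 12) + d*(183*x^2 - 85*x - 6) + 54*x^3 - 57*x^2 + 11*x + 2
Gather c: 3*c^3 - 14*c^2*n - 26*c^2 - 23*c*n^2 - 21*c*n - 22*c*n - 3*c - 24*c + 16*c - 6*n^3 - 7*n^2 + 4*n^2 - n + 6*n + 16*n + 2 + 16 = 3*c^3 + c^2*(-14*n - 26) + c*(-23*n^2 - 43*n - 11) - 6*n^3 - 3*n^2 + 21*n + 18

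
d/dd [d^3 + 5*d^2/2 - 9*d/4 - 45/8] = 3*d^2 + 5*d - 9/4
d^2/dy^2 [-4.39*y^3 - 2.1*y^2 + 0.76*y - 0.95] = -26.34*y - 4.2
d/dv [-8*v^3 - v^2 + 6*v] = -24*v^2 - 2*v + 6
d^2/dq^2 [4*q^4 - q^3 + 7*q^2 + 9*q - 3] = 48*q^2 - 6*q + 14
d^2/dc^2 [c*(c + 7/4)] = 2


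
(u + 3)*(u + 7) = u^2 + 10*u + 21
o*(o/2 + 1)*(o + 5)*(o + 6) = o^4/2 + 13*o^3/2 + 26*o^2 + 30*o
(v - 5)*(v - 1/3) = v^2 - 16*v/3 + 5/3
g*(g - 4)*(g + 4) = g^3 - 16*g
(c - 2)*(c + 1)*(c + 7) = c^3 + 6*c^2 - 9*c - 14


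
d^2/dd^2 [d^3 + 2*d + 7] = 6*d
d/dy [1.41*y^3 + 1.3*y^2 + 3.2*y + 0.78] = 4.23*y^2 + 2.6*y + 3.2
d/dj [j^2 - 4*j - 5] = 2*j - 4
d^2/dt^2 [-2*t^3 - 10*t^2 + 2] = -12*t - 20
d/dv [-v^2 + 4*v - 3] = 4 - 2*v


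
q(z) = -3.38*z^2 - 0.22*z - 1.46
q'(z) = -6.76*z - 0.22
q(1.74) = -12.08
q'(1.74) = -11.98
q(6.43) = -142.62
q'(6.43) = -43.69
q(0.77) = -3.63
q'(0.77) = -5.43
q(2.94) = -31.32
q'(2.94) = -20.09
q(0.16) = -1.58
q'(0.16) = -1.30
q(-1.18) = -5.91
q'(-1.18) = 7.76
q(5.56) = -107.17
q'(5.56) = -37.81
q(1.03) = -5.27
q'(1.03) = -7.18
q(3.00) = -32.54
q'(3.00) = -20.50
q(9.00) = -277.22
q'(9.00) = -61.06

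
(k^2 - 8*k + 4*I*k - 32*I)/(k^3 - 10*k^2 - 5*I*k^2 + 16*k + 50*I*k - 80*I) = (k + 4*I)/(k^2 - k*(2 + 5*I) + 10*I)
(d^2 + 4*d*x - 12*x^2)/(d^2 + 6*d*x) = (d - 2*x)/d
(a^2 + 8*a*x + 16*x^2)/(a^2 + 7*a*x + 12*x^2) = (a + 4*x)/(a + 3*x)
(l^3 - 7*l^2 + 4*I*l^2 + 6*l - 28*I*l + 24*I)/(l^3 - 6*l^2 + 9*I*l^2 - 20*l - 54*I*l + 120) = (l - 1)/(l + 5*I)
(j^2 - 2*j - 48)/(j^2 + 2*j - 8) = (j^2 - 2*j - 48)/(j^2 + 2*j - 8)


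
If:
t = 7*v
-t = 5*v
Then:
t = 0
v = 0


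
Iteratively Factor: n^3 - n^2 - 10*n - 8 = (n + 2)*(n^2 - 3*n - 4) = (n - 4)*(n + 2)*(n + 1)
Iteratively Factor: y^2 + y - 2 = (y + 2)*(y - 1)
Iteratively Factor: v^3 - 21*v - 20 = (v - 5)*(v^2 + 5*v + 4) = (v - 5)*(v + 4)*(v + 1)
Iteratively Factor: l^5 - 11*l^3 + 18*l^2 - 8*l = (l)*(l^4 - 11*l^2 + 18*l - 8) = l*(l - 2)*(l^3 + 2*l^2 - 7*l + 4) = l*(l - 2)*(l - 1)*(l^2 + 3*l - 4) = l*(l - 2)*(l - 1)^2*(l + 4)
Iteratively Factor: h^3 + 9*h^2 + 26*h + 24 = (h + 2)*(h^2 + 7*h + 12) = (h + 2)*(h + 3)*(h + 4)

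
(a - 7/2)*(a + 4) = a^2 + a/2 - 14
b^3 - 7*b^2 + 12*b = b*(b - 4)*(b - 3)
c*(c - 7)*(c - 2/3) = c^3 - 23*c^2/3 + 14*c/3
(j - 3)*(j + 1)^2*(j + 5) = j^4 + 4*j^3 - 10*j^2 - 28*j - 15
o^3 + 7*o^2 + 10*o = o*(o + 2)*(o + 5)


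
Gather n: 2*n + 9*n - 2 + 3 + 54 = 11*n + 55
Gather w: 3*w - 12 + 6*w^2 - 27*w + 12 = 6*w^2 - 24*w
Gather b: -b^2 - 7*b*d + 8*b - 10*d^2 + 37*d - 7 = -b^2 + b*(8 - 7*d) - 10*d^2 + 37*d - 7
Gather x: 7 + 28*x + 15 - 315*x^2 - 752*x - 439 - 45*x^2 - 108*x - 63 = -360*x^2 - 832*x - 480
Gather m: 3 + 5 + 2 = 10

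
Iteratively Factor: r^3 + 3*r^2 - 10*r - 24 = (r - 3)*(r^2 + 6*r + 8) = (r - 3)*(r + 2)*(r + 4)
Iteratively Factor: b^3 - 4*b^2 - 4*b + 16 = (b + 2)*(b^2 - 6*b + 8) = (b - 2)*(b + 2)*(b - 4)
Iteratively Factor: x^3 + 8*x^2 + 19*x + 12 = (x + 4)*(x^2 + 4*x + 3) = (x + 1)*(x + 4)*(x + 3)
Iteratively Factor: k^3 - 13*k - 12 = (k + 1)*(k^2 - k - 12) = (k - 4)*(k + 1)*(k + 3)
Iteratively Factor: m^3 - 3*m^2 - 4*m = (m - 4)*(m^2 + m) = (m - 4)*(m + 1)*(m)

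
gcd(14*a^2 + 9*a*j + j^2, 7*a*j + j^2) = 7*a + j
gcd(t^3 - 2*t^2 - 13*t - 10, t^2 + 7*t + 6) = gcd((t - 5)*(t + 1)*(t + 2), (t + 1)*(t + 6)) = t + 1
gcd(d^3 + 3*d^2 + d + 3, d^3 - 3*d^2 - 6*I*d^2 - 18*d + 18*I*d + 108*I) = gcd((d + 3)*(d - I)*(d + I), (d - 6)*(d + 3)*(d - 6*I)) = d + 3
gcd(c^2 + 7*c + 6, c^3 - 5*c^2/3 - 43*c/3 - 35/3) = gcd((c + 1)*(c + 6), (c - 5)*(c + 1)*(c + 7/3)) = c + 1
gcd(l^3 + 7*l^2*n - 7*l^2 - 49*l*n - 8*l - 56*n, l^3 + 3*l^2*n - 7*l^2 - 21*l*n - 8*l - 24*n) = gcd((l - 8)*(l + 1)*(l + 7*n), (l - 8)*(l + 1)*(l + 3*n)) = l^2 - 7*l - 8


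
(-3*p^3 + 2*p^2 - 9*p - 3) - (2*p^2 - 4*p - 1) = -3*p^3 - 5*p - 2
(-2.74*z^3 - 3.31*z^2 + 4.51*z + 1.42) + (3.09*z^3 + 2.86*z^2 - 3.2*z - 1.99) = 0.35*z^3 - 0.45*z^2 + 1.31*z - 0.57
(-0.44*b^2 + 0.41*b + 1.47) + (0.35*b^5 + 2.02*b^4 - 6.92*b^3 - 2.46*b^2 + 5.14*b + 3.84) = 0.35*b^5 + 2.02*b^4 - 6.92*b^3 - 2.9*b^2 + 5.55*b + 5.31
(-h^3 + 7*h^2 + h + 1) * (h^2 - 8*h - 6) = -h^5 + 15*h^4 - 49*h^3 - 49*h^2 - 14*h - 6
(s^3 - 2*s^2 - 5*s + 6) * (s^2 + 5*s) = s^5 + 3*s^4 - 15*s^3 - 19*s^2 + 30*s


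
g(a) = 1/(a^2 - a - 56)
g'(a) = (1 - 2*a)/(a^2 - a - 56)^2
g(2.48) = -0.02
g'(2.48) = -0.00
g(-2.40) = -0.02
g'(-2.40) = 0.00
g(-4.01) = -0.03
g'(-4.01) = 0.01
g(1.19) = -0.02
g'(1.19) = -0.00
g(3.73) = -0.02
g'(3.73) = -0.00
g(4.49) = -0.02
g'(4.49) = -0.00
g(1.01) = -0.02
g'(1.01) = -0.00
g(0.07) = -0.02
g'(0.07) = 0.00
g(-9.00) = 0.03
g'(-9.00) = 0.02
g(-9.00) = 0.03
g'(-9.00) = 0.02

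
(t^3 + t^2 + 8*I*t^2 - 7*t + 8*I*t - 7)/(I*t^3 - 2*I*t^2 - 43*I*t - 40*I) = (-I*t^2 + 8*t + 7*I)/(t^2 - 3*t - 40)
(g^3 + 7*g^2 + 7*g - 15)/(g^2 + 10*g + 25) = (g^2 + 2*g - 3)/(g + 5)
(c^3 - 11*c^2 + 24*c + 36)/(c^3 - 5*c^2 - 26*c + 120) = (c^2 - 5*c - 6)/(c^2 + c - 20)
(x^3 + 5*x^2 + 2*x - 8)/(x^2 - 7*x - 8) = (-x^3 - 5*x^2 - 2*x + 8)/(-x^2 + 7*x + 8)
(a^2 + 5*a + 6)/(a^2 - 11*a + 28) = (a^2 + 5*a + 6)/(a^2 - 11*a + 28)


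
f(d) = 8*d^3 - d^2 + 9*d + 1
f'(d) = 24*d^2 - 2*d + 9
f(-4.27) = -678.50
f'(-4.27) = 455.13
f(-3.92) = -531.54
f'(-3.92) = 385.63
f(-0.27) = -1.66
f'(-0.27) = 11.29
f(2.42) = 130.30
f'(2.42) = 144.71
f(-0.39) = -3.14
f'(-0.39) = 13.43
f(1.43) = 35.22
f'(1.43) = 55.22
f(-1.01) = -17.35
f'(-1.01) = 35.50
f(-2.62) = -173.32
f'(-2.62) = 178.99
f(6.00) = 1747.00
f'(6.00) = 861.00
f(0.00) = 1.00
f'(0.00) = 9.00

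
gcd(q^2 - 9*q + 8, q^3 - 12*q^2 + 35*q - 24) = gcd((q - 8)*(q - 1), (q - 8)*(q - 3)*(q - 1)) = q^2 - 9*q + 8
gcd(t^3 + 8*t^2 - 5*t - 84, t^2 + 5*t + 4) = t + 4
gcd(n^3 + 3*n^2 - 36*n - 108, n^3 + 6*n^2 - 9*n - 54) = n^2 + 9*n + 18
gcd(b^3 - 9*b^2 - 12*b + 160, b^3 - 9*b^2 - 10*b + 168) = b + 4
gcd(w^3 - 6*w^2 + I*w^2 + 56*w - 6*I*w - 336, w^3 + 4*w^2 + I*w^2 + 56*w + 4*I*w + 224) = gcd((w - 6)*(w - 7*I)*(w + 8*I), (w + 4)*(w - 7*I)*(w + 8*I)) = w^2 + I*w + 56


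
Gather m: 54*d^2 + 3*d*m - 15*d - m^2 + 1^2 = 54*d^2 + 3*d*m - 15*d - m^2 + 1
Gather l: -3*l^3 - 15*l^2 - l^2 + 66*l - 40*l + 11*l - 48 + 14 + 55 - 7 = -3*l^3 - 16*l^2 + 37*l + 14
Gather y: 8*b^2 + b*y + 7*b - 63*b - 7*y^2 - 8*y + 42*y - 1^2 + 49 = 8*b^2 - 56*b - 7*y^2 + y*(b + 34) + 48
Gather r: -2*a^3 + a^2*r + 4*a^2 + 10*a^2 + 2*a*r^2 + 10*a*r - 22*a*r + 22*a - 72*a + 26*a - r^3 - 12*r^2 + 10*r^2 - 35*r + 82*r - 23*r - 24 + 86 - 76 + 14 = -2*a^3 + 14*a^2 - 24*a - r^3 + r^2*(2*a - 2) + r*(a^2 - 12*a + 24)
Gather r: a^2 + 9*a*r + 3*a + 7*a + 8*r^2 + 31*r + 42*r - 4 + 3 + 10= a^2 + 10*a + 8*r^2 + r*(9*a + 73) + 9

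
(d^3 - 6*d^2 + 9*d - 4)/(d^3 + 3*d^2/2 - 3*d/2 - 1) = 2*(d^2 - 5*d + 4)/(2*d^2 + 5*d + 2)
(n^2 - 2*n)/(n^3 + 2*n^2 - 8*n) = 1/(n + 4)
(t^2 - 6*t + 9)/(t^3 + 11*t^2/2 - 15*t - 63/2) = 2*(t - 3)/(2*t^2 + 17*t + 21)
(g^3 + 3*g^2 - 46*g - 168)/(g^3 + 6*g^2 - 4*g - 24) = (g^2 - 3*g - 28)/(g^2 - 4)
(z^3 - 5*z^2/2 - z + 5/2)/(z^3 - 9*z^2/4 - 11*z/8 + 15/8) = 4*(z - 1)/(4*z - 3)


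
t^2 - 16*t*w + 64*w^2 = (t - 8*w)^2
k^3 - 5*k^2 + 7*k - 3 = (k - 3)*(k - 1)^2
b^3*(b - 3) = b^4 - 3*b^3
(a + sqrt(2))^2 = a^2 + 2*sqrt(2)*a + 2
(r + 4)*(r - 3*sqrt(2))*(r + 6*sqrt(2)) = r^3 + 4*r^2 + 3*sqrt(2)*r^2 - 36*r + 12*sqrt(2)*r - 144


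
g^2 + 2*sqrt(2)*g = g*(g + 2*sqrt(2))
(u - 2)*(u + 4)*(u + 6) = u^3 + 8*u^2 + 4*u - 48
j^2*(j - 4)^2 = j^4 - 8*j^3 + 16*j^2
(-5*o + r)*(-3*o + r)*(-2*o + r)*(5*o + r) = -150*o^4 + 125*o^3*r - 19*o^2*r^2 - 5*o*r^3 + r^4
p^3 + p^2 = p^2*(p + 1)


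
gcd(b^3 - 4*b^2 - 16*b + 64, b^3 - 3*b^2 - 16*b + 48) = b^2 - 16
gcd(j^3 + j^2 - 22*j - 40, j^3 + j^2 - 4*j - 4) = j + 2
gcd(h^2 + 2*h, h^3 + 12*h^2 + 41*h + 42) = h + 2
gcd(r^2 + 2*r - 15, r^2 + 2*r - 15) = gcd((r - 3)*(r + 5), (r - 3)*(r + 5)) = r^2 + 2*r - 15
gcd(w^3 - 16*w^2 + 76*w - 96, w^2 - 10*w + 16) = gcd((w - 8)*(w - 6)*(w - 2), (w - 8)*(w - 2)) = w^2 - 10*w + 16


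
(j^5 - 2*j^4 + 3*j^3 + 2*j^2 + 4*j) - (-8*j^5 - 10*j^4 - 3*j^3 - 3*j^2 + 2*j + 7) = 9*j^5 + 8*j^4 + 6*j^3 + 5*j^2 + 2*j - 7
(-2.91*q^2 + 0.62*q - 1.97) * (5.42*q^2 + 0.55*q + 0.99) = -15.7722*q^4 + 1.7599*q^3 - 13.2173*q^2 - 0.4697*q - 1.9503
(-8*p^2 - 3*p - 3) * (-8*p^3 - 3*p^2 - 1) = 64*p^5 + 48*p^4 + 33*p^3 + 17*p^2 + 3*p + 3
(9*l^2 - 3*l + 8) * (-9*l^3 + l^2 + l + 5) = -81*l^5 + 36*l^4 - 66*l^3 + 50*l^2 - 7*l + 40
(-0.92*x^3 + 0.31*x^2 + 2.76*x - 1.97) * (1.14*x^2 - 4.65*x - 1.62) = -1.0488*x^5 + 4.6314*x^4 + 3.1953*x^3 - 15.582*x^2 + 4.6893*x + 3.1914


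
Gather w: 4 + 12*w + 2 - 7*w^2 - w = -7*w^2 + 11*w + 6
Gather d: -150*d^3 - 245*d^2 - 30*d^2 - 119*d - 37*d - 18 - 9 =-150*d^3 - 275*d^2 - 156*d - 27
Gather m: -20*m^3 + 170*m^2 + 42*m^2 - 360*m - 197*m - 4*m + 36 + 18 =-20*m^3 + 212*m^2 - 561*m + 54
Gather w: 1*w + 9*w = 10*w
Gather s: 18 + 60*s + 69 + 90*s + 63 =150*s + 150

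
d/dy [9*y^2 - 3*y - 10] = 18*y - 3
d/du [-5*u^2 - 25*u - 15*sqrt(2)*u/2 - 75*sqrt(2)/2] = -10*u - 25 - 15*sqrt(2)/2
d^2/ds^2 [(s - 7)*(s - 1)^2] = 6*s - 18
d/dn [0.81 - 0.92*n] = -0.920000000000000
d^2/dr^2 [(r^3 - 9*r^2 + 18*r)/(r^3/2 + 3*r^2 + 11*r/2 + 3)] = 4*(-15*r^6 + 21*r^5 + 585*r^4 + 1507*r^3 + 522*r^2 - 1836*r - 1512)/(r^9 + 18*r^8 + 141*r^7 + 630*r^6 + 1767*r^5 + 3222*r^4 + 3815*r^3 + 2826*r^2 + 1188*r + 216)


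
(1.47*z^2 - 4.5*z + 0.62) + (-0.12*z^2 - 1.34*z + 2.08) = 1.35*z^2 - 5.84*z + 2.7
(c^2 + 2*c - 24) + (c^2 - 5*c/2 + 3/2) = 2*c^2 - c/2 - 45/2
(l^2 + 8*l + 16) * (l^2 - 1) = l^4 + 8*l^3 + 15*l^2 - 8*l - 16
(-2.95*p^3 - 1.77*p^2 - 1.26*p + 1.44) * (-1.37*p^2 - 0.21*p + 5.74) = 4.0415*p^5 + 3.0444*p^4 - 14.8351*p^3 - 11.868*p^2 - 7.5348*p + 8.2656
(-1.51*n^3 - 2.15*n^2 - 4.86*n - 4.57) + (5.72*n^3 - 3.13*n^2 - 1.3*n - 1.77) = 4.21*n^3 - 5.28*n^2 - 6.16*n - 6.34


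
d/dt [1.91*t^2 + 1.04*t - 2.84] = 3.82*t + 1.04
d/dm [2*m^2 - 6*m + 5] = 4*m - 6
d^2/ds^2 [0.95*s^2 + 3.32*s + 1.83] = 1.90000000000000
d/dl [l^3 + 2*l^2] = l*(3*l + 4)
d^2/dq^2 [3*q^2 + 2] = 6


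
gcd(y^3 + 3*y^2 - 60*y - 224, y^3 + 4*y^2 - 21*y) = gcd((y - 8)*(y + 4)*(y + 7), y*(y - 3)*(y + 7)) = y + 7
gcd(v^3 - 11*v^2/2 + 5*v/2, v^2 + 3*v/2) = v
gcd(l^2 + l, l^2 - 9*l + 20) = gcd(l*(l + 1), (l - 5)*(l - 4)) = 1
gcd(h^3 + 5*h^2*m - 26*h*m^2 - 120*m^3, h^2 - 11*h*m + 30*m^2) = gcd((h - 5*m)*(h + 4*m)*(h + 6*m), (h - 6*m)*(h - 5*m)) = h - 5*m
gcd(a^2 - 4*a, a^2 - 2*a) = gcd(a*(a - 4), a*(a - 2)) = a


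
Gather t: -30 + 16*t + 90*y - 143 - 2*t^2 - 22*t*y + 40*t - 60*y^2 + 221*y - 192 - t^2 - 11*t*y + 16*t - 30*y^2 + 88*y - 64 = -3*t^2 + t*(72 - 33*y) - 90*y^2 + 399*y - 429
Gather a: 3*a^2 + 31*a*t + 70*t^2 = 3*a^2 + 31*a*t + 70*t^2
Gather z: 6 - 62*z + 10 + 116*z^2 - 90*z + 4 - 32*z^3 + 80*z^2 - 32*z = -32*z^3 + 196*z^2 - 184*z + 20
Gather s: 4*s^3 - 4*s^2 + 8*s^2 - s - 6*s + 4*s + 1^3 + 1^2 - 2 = 4*s^3 + 4*s^2 - 3*s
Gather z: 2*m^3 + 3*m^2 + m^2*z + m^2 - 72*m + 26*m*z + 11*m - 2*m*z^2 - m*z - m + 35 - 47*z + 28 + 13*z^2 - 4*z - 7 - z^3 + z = 2*m^3 + 4*m^2 - 62*m - z^3 + z^2*(13 - 2*m) + z*(m^2 + 25*m - 50) + 56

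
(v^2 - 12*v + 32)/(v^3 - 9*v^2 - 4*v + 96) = 1/(v + 3)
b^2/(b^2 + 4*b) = b/(b + 4)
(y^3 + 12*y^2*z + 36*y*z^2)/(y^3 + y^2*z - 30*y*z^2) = (y + 6*z)/(y - 5*z)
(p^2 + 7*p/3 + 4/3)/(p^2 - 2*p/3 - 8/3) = (p + 1)/(p - 2)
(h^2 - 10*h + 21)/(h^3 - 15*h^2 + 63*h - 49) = (h - 3)/(h^2 - 8*h + 7)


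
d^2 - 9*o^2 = (d - 3*o)*(d + 3*o)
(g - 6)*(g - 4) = g^2 - 10*g + 24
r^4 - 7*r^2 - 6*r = r*(r - 3)*(r + 1)*(r + 2)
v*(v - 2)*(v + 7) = v^3 + 5*v^2 - 14*v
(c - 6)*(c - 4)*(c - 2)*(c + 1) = c^4 - 11*c^3 + 32*c^2 - 4*c - 48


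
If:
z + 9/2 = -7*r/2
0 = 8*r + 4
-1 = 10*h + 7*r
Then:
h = 1/4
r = -1/2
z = -11/4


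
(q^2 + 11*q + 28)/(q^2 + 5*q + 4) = (q + 7)/(q + 1)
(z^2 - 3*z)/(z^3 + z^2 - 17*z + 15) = z/(z^2 + 4*z - 5)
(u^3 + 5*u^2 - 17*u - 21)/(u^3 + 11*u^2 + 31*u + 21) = (u - 3)/(u + 3)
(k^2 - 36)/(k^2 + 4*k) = (k^2 - 36)/(k*(k + 4))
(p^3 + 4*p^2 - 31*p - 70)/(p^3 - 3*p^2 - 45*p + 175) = (p + 2)/(p - 5)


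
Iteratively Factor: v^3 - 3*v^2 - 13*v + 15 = (v + 3)*(v^2 - 6*v + 5) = (v - 1)*(v + 3)*(v - 5)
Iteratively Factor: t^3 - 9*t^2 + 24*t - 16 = (t - 4)*(t^2 - 5*t + 4) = (t - 4)^2*(t - 1)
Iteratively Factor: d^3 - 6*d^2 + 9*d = (d)*(d^2 - 6*d + 9) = d*(d - 3)*(d - 3)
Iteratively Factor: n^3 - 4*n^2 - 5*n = (n - 5)*(n^2 + n) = n*(n - 5)*(n + 1)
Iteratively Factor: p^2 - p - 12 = (p - 4)*(p + 3)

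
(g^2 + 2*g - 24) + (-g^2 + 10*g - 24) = 12*g - 48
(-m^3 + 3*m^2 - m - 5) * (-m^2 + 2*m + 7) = m^5 - 5*m^4 + 24*m^2 - 17*m - 35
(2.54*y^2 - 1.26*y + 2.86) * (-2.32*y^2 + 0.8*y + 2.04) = -5.8928*y^4 + 4.9552*y^3 - 2.4616*y^2 - 0.2824*y + 5.8344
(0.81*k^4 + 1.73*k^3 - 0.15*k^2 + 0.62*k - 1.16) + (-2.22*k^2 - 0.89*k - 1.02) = 0.81*k^4 + 1.73*k^3 - 2.37*k^2 - 0.27*k - 2.18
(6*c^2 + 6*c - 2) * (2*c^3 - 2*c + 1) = 12*c^5 + 12*c^4 - 16*c^3 - 6*c^2 + 10*c - 2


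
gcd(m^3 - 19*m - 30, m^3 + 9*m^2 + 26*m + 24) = m^2 + 5*m + 6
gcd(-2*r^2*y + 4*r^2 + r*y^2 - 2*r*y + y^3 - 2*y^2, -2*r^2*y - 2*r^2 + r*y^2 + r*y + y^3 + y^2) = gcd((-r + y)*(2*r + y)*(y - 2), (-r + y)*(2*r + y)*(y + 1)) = -2*r^2 + r*y + y^2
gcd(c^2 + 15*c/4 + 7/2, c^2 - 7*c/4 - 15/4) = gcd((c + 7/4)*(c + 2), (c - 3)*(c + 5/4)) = 1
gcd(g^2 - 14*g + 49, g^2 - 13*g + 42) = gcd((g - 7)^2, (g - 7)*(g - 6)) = g - 7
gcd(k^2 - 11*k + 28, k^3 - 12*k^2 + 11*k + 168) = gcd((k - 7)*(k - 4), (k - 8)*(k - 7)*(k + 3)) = k - 7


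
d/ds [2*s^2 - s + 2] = 4*s - 1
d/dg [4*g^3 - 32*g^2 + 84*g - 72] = 12*g^2 - 64*g + 84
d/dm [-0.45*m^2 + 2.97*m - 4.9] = 2.97 - 0.9*m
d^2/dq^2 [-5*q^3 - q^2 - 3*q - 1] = -30*q - 2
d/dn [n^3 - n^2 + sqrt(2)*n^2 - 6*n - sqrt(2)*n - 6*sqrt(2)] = 3*n^2 - 2*n + 2*sqrt(2)*n - 6 - sqrt(2)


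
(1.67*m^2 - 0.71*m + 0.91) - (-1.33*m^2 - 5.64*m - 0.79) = 3.0*m^2 + 4.93*m + 1.7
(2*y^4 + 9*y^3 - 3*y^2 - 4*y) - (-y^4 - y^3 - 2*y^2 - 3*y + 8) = 3*y^4 + 10*y^3 - y^2 - y - 8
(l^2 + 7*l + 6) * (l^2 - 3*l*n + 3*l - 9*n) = l^4 - 3*l^3*n + 10*l^3 - 30*l^2*n + 27*l^2 - 81*l*n + 18*l - 54*n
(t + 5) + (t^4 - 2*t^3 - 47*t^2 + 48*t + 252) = t^4 - 2*t^3 - 47*t^2 + 49*t + 257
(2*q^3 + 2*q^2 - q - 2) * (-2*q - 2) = -4*q^4 - 8*q^3 - 2*q^2 + 6*q + 4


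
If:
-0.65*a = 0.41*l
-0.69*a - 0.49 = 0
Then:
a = -0.71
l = 1.13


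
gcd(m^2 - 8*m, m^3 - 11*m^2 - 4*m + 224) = m - 8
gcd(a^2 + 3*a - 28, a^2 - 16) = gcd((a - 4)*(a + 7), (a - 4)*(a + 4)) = a - 4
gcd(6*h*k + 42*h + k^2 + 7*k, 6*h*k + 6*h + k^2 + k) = 6*h + k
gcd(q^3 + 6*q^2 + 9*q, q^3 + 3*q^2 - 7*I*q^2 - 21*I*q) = q^2 + 3*q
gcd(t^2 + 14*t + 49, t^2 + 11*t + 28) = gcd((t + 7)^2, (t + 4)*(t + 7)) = t + 7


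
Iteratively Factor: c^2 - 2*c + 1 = (c - 1)*(c - 1)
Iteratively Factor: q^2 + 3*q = (q)*(q + 3)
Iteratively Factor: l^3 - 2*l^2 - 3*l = (l)*(l^2 - 2*l - 3) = l*(l - 3)*(l + 1)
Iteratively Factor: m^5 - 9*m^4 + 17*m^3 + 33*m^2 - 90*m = (m)*(m^4 - 9*m^3 + 17*m^2 + 33*m - 90) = m*(m - 3)*(m^3 - 6*m^2 - m + 30) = m*(m - 3)^2*(m^2 - 3*m - 10) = m*(m - 3)^2*(m + 2)*(m - 5)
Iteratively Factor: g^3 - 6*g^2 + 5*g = (g)*(g^2 - 6*g + 5) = g*(g - 1)*(g - 5)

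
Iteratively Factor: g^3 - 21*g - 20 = (g + 4)*(g^2 - 4*g - 5) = (g + 1)*(g + 4)*(g - 5)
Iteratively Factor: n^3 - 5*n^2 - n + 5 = (n - 1)*(n^2 - 4*n - 5) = (n - 1)*(n + 1)*(n - 5)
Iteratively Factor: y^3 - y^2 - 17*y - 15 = (y + 1)*(y^2 - 2*y - 15) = (y - 5)*(y + 1)*(y + 3)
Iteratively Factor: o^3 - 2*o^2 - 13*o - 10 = (o + 2)*(o^2 - 4*o - 5) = (o + 1)*(o + 2)*(o - 5)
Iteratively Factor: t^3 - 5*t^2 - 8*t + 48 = (t - 4)*(t^2 - t - 12) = (t - 4)*(t + 3)*(t - 4)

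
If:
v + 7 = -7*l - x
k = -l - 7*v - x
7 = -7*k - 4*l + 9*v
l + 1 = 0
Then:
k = -3/17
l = -1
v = 10/51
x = -10/51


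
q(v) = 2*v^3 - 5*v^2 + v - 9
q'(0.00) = 1.00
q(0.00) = -9.00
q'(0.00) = 1.00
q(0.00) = -9.00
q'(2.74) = 18.65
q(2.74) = -2.66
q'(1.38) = -1.37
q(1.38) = -11.89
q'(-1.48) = 28.94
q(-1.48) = -27.92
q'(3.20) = 30.44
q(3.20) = 8.54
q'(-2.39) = 59.17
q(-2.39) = -67.25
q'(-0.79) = 12.64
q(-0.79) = -13.90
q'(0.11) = -0.03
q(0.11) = -8.95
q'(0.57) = -2.75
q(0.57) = -9.68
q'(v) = 6*v^2 - 10*v + 1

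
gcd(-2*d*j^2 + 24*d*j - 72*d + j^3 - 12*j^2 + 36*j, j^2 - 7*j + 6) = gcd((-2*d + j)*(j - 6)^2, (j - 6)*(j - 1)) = j - 6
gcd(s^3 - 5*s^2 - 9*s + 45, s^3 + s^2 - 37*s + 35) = s - 5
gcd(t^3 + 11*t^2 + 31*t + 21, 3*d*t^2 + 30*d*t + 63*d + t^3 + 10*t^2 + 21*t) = t^2 + 10*t + 21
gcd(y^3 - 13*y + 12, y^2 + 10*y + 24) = y + 4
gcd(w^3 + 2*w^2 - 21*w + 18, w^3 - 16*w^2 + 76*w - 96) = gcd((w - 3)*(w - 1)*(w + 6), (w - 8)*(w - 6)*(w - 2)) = 1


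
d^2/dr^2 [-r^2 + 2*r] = -2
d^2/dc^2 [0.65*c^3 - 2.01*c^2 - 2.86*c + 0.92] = 3.9*c - 4.02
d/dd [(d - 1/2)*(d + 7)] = 2*d + 13/2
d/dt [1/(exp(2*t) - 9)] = -2*exp(2*t)/(exp(2*t) - 9)^2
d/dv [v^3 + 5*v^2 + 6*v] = 3*v^2 + 10*v + 6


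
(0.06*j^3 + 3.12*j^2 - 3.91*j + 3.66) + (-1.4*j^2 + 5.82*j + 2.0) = 0.06*j^3 + 1.72*j^2 + 1.91*j + 5.66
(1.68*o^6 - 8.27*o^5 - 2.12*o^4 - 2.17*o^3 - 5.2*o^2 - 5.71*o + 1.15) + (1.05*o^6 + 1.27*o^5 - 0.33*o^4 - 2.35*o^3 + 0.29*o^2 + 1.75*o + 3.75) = 2.73*o^6 - 7.0*o^5 - 2.45*o^4 - 4.52*o^3 - 4.91*o^2 - 3.96*o + 4.9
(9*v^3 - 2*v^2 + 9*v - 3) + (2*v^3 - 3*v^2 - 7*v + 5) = 11*v^3 - 5*v^2 + 2*v + 2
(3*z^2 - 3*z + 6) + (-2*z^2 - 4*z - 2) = z^2 - 7*z + 4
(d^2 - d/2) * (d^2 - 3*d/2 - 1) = d^4 - 2*d^3 - d^2/4 + d/2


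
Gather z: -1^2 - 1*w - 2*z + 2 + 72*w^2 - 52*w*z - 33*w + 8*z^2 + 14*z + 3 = 72*w^2 - 34*w + 8*z^2 + z*(12 - 52*w) + 4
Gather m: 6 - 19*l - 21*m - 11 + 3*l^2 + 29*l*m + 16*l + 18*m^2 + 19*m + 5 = 3*l^2 - 3*l + 18*m^2 + m*(29*l - 2)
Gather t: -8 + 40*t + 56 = 40*t + 48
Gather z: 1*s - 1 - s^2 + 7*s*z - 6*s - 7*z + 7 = -s^2 - 5*s + z*(7*s - 7) + 6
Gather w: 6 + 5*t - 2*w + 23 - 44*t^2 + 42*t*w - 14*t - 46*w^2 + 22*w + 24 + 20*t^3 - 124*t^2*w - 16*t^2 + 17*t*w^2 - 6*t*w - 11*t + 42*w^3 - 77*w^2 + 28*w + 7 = 20*t^3 - 60*t^2 - 20*t + 42*w^3 + w^2*(17*t - 123) + w*(-124*t^2 + 36*t + 48) + 60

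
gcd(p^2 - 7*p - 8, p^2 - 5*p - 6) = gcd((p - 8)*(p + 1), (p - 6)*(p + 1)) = p + 1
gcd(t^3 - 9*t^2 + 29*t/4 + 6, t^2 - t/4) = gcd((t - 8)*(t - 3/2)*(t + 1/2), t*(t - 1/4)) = 1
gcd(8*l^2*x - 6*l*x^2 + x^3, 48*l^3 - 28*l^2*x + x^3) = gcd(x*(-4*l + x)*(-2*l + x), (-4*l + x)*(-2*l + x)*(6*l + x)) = 8*l^2 - 6*l*x + x^2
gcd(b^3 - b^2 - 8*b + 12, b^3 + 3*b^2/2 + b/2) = 1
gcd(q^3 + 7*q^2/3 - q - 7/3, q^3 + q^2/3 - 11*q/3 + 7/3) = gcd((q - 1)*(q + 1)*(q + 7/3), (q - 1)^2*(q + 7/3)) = q^2 + 4*q/3 - 7/3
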